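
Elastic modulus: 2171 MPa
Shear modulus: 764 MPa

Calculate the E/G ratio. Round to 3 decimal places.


E / G = 2171 / 764 = 2.842

2.842


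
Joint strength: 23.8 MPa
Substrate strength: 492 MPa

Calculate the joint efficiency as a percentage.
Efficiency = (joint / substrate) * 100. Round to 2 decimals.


Efficiency = (23.8 / 492) * 100 = 4.84%

4.84


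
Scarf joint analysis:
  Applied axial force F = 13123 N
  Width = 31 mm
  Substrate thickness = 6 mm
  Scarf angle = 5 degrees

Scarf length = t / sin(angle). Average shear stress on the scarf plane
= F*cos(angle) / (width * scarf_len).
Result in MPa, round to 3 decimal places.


Scarf length = 6 / sin(5 deg) = 68.8423 mm
cos(5 deg) = 0.996195
Shear = 13123 * 0.996195 / (31 * 68.8423)
= 6.126 MPa

6.126


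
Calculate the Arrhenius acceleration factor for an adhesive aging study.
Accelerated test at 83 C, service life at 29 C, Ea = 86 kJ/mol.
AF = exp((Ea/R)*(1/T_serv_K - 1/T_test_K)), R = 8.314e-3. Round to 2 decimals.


T_test = 356.15 K, T_serv = 302.15 K
Ea/R = 86 / 0.008314 = 10344.00
AF = exp(10344.00 * (1/302.15 - 1/356.15))
= 179.60

179.60


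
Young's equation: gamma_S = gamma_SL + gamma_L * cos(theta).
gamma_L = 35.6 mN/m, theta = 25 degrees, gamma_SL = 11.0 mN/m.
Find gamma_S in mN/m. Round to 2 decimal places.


cos(25 deg) = 0.906308
gamma_S = 11.0 + 35.6 * 0.906308
= 43.26 mN/m

43.26


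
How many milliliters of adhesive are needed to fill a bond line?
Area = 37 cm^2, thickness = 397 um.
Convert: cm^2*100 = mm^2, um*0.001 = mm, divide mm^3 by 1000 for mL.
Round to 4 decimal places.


= (37 * 100) * (397 * 0.001) / 1000
= 1.4689 mL

1.4689


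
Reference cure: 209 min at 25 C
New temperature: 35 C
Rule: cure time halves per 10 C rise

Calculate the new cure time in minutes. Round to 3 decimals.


factor = 2^((35-25)/10) = 2.0000
t_new = 209 / 2.0000 = 104.500 min

104.500


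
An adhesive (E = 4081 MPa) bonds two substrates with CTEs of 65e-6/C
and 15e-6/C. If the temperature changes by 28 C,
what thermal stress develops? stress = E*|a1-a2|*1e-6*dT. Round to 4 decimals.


Stress = 4081 * |65 - 15| * 1e-6 * 28
= 5.7134 MPa

5.7134


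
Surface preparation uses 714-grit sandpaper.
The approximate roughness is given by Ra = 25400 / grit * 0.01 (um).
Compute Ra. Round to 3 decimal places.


Ra = 25400 / 714 * 0.01
= 254 / 714
= 0.356 um

0.356


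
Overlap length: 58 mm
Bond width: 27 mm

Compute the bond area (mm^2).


Bond area = 58 * 27 = 1566 mm^2

1566


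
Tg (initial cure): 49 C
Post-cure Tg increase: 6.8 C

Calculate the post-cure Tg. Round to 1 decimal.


Post-cure Tg = 49 + 6.8 = 55.8 C

55.8


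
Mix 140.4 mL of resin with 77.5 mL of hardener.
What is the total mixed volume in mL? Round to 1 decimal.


Total = 140.4 + 77.5 = 217.9 mL

217.9


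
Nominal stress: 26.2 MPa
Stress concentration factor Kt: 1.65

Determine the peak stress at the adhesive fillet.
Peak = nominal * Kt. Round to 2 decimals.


Peak stress = 26.2 * 1.65
= 43.23 MPa

43.23


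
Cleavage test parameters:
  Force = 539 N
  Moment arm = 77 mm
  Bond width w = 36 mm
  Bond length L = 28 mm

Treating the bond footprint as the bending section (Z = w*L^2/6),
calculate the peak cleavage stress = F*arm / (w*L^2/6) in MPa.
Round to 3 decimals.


M = 539 * 77 = 41503 N*mm
Z = 36 * 28^2 / 6 = 28224 / 6 mm^3
sigma = M / Z = 6 * 41503 / 28224 = 249018 / 28224
= 8.823 MPa

8.823


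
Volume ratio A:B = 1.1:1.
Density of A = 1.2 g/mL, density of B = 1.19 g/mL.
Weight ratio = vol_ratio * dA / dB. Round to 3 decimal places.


Wt ratio = 1.1 * 1.2 / 1.19
= 1.109

1.109


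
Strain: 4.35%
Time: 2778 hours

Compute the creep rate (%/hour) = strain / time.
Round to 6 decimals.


Creep rate = 4.35 / 2778
= 0.001566 %/h

0.001566


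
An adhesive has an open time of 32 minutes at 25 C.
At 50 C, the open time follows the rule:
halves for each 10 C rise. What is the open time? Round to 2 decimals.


Factor = 2^((50-25)/10) = 5.6569
Open time = 32 / 5.6569 = 5.66 min

5.66


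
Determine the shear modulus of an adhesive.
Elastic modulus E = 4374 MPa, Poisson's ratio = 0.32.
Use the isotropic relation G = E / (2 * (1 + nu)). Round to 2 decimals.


G = 4374 / (2*(1+0.32)) = 4374 / 2.64
= 1656.82 MPa

1656.82


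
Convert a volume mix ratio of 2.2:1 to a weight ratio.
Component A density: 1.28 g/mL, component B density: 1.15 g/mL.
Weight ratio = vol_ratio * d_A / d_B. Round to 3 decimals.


= 2.2 * 1.28 / 1.15 = 2.449

2.449


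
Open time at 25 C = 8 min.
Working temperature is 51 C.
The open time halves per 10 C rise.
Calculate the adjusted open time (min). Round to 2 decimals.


factor = 2^((51 - 25) / 10) = 6.0629
ot = 8 / 6.0629 = 1.32 min

1.32


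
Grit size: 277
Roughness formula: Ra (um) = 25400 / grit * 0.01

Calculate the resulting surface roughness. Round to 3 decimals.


Ra = 25400 / 277 * 0.01
= 0.917 um

0.917


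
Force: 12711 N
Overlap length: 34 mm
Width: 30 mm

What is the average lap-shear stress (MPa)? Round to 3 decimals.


Average shear stress = F / (overlap * width)
= 12711 / (34 * 30)
= 12.462 MPa

12.462


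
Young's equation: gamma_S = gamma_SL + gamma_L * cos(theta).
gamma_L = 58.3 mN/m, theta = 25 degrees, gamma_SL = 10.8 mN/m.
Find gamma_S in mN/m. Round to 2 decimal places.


cos(25 deg) = 0.906308
gamma_S = 10.8 + 58.3 * 0.906308
= 63.64 mN/m

63.64


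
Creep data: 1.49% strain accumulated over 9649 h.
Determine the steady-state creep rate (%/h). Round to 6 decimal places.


Rate = 1.49 / 9649 = 0.000154 %/h

0.000154


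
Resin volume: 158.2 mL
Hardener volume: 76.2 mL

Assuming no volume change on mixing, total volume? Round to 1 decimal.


V_total = 158.2 + 76.2 = 234.4 mL

234.4


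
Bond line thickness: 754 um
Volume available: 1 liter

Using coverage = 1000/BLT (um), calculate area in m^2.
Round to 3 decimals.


1 L = 1e6 mm^3, thickness = 754 um = 0.754 mm
Area = 1e6 / 0.754 mm^2 = (1e6 / 0.754) / 1e6 m^2 = 1000 / 754 m^2
= 1.326 m^2

1.326


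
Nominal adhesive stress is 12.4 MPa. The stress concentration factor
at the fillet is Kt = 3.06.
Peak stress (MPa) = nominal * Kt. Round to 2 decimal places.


Peak = 12.4 * 3.06 = 37.94 MPa

37.94


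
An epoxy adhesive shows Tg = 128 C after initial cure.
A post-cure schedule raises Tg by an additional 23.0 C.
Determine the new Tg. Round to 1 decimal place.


New Tg = 128 + 23.0
= 151.0 C

151.0


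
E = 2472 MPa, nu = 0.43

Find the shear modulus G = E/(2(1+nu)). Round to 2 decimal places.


G = 2472 / (2 * 1.43)
= 864.34 MPa

864.34


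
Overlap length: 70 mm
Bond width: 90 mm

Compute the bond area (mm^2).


Bond area = 70 * 90 = 6300 mm^2

6300


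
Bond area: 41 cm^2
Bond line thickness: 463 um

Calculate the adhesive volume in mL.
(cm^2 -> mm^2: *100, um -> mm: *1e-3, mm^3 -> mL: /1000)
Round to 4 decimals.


V = 41*100 * 463*1e-3 / 1000
= 1.8983 mL

1.8983


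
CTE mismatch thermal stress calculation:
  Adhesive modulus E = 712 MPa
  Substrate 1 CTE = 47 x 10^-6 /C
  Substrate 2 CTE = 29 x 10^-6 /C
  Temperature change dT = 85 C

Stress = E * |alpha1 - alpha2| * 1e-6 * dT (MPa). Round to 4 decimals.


delta_alpha = |47 - 29| = 18 x 10^-6/C
Stress = 712 * 18e-6 * 85
= 1.0894 MPa

1.0894


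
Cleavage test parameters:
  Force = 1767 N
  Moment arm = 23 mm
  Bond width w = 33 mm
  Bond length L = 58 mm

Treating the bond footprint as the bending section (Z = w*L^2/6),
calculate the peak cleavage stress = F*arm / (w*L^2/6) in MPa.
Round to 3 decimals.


M = 1767 * 23 = 40641 N*mm
Z = 33 * 58^2 / 6 = 111012 / 6 mm^3
sigma = M / Z = 6 * 40641 / 111012 = 243846 / 111012
= 2.197 MPa

2.197


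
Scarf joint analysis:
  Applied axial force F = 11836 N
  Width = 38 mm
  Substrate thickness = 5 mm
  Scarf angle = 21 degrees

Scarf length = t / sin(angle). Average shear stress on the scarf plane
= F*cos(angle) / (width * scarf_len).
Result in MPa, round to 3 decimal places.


Scarf length = 5 / sin(21 deg) = 13.9521 mm
cos(21 deg) = 0.933580
Shear = 11836 * 0.933580 / (38 * 13.9521)
= 20.842 MPa

20.842


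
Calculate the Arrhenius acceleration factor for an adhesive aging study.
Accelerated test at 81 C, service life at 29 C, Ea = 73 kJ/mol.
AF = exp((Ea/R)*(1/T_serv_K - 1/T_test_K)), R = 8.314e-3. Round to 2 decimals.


T_test = 354.15 K, T_serv = 302.15 K
Ea/R = 73 / 0.008314 = 8780.37
AF = exp(8780.37 * (1/302.15 - 1/354.15))
= 71.30

71.30


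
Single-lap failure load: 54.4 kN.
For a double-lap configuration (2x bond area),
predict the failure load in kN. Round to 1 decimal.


Failure load = 54.4 * 2 = 108.8 kN

108.8


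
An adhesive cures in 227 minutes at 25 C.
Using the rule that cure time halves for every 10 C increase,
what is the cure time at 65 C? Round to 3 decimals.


Factor = 2^((65 - 25) / 10) = 16.0000
Cure time = 227 / 16.0000
= 14.188 minutes

14.188


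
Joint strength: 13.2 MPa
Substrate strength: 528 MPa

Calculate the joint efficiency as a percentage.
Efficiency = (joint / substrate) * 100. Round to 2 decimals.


Efficiency = (13.2 / 528) * 100 = 2.50%

2.50


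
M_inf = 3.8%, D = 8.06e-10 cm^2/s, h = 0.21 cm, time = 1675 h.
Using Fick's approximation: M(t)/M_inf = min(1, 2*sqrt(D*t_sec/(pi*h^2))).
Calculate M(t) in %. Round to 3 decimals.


t = 6030000 s
ratio = min(1, 2*sqrt(8.06e-10*6030000/(pi*0.0441)))
= 0.374595
M(t) = 3.8 * 0.374595 = 1.423%

1.423


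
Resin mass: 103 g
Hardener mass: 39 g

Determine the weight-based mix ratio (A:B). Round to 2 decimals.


Ratio = 103 / 39 = 2.64

2.64


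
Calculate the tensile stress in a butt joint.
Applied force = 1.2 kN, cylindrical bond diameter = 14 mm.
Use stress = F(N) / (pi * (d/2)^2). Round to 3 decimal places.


A = pi * 7.0^2 = 153.9380 mm^2
sigma = 1200.0 / 153.9380 = 7.795 MPa

7.795


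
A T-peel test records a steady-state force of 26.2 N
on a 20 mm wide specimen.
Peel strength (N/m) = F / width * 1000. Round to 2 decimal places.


Peel strength = 26.2 / 20 * 1000
= 1310.00 N/m

1310.00


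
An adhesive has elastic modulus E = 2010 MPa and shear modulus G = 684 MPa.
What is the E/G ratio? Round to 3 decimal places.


E/G = 2010 / 684 = 2.939

2.939


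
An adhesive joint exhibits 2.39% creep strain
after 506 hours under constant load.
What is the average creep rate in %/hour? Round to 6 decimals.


Creep rate = strain / time
= 2.39 / 506
= 0.004723 %/h

0.004723


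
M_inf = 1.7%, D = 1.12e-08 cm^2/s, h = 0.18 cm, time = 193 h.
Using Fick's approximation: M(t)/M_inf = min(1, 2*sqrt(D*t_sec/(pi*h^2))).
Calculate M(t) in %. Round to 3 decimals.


t = 694800 s
ratio = min(1, 2*sqrt(1.12e-08*694800/(pi*0.0324)))
= 0.552995
M(t) = 1.7 * 0.552995 = 0.940%

0.940


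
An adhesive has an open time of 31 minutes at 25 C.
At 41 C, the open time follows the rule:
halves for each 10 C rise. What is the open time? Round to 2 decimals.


Factor = 2^((41-25)/10) = 3.0314
Open time = 31 / 3.0314 = 10.23 min

10.23


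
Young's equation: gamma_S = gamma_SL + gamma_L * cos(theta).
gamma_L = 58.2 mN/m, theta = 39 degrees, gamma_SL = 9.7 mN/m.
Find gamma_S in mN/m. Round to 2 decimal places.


cos(39 deg) = 0.777146
gamma_S = 9.7 + 58.2 * 0.777146
= 54.93 mN/m

54.93


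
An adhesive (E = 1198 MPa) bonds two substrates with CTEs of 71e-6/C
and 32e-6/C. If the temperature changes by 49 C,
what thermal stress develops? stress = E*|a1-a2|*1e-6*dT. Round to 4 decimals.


Stress = 1198 * |71 - 32| * 1e-6 * 49
= 2.2894 MPa

2.2894


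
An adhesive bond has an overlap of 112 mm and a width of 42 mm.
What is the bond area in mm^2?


Bond area = overlap * width
= 112 * 42
= 4704 mm^2

4704


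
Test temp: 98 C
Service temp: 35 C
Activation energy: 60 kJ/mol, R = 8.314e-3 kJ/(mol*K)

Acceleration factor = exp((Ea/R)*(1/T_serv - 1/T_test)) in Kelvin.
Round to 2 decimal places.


AF = exp((60/0.008314)*(1/308.15 - 1/371.15))
= 53.27

53.27


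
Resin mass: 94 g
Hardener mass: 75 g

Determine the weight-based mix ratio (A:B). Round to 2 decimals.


Ratio = 94 / 75 = 1.25

1.25


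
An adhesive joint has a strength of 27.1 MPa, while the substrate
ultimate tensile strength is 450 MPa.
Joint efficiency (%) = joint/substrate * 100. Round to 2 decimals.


Efficiency = 27.1 / 450 * 100
= 6.02%

6.02


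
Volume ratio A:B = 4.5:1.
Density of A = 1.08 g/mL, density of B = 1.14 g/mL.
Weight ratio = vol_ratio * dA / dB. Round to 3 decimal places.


Wt ratio = 4.5 * 1.08 / 1.14
= 4.263

4.263


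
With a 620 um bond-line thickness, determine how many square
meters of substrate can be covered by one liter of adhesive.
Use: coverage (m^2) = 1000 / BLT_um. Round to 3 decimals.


Coverage = 1000 / 620 = 1.613 m^2

1.613


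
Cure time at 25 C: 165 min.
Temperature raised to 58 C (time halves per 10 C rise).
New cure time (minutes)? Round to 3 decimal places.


Acceleration factor = 2^(33/10) = 9.8492
New time = 165 / 9.8492 = 16.753 min

16.753


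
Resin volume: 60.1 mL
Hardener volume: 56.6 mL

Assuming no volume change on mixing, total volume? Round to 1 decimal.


V_total = 60.1 + 56.6 = 116.7 mL

116.7


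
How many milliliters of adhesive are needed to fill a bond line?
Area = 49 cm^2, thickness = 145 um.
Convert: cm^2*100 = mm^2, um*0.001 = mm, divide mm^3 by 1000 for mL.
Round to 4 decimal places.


= (49 * 100) * (145 * 0.001) / 1000
= 0.7105 mL

0.7105


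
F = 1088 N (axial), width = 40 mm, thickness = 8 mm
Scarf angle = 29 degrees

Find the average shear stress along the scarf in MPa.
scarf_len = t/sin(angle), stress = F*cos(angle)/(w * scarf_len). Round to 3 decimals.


scarf_len = 8/sin(29 deg) = 16.5013
cos(29 deg) = 0.874620
stress = 1088*0.874620/(40*16.5013) = 1.442 MPa

1.442


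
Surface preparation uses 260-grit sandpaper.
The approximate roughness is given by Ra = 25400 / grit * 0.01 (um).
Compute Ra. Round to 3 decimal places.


Ra = 25400 / 260 * 0.01
= 254 / 260
= 0.977 um

0.977


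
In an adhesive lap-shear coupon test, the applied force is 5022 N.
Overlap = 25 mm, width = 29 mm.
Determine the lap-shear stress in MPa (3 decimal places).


stress = F / (overlap * width)
= 5022 / (25 * 29)
= 6.927 MPa

6.927


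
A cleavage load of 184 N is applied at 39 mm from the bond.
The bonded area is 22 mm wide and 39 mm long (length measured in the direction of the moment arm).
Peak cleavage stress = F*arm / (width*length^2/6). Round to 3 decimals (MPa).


Moment = 184 * 39 = 7176 N*mm
Section modulus = 22 * 1521 / 6 = 33462 / 6 mm^3
Stress = 7176 / (33462 / 6) = 43056 / 33462
= 1.287 MPa

1.287


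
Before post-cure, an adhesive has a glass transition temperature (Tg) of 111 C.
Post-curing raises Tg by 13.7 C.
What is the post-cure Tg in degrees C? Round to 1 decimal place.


Tg_post = Tg_base + delta_Tg
= 111 + 13.7
= 124.7 C

124.7


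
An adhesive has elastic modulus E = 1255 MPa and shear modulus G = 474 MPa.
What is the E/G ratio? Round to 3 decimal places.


E/G = 1255 / 474 = 2.648

2.648


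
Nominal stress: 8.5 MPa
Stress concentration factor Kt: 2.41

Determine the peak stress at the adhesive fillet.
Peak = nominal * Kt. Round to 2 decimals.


Peak stress = 8.5 * 2.41
= 20.49 MPa

20.49


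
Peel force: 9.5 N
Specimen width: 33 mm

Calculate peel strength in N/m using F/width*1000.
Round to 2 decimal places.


Peel strength = 9.5 / 33 * 1000 = 287.88 N/m

287.88


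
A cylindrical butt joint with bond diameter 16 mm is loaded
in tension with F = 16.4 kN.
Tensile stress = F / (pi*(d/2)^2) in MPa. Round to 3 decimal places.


Area = pi * (16/2)^2 = 201.0619 mm^2
Stress = 16.4*1000 / 201.0619
= 81.567 MPa

81.567


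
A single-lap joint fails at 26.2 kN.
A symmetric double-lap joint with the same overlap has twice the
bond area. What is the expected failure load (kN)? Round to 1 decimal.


Double-lap load = 2 * 26.2 = 52.4 kN

52.4


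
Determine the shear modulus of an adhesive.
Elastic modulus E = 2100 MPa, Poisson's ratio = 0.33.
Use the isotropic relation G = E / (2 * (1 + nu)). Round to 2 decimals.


G = 2100 / (2*(1+0.33)) = 2100 / 2.66
= 789.47 MPa

789.47


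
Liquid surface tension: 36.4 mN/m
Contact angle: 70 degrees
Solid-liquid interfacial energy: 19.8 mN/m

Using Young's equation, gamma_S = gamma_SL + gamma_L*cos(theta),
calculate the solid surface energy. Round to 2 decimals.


gamma_S = 19.8 + 36.4 * cos(70)
= 32.25 mN/m

32.25


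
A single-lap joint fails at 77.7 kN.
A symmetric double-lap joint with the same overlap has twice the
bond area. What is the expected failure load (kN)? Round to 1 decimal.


Double-lap load = 2 * 77.7 = 155.4 kN

155.4


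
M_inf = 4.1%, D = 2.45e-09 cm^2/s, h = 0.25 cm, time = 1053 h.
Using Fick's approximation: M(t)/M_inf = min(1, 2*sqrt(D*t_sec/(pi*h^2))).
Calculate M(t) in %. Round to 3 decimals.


t = 3790800 s
ratio = min(1, 2*sqrt(2.45e-09*3790800/(pi*0.0625)))
= 0.434974
M(t) = 4.1 * 0.434974 = 1.783%

1.783


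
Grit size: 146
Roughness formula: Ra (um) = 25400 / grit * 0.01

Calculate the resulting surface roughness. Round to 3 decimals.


Ra = 25400 / 146 * 0.01
= 1.740 um

1.740


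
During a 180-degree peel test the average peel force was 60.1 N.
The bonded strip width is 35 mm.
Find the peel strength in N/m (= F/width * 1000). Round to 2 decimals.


Peel strength = F/width * 1000
= 60.1 / 35 * 1000
= 1717.14 N/m

1717.14


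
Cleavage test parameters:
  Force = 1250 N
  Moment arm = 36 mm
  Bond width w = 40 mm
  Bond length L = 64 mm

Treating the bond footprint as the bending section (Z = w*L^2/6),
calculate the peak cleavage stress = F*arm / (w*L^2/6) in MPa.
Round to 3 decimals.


M = 1250 * 36 = 45000 N*mm
Z = 40 * 64^2 / 6 = 163840 / 6 mm^3
sigma = M / Z = 6 * 45000 / 163840 = 270000 / 163840
= 1.648 MPa

1.648


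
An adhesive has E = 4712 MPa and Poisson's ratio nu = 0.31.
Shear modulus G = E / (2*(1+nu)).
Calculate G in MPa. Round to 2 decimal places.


G = 4712 / (2*(1+0.31))
= 4712 / 2.62
= 1798.47 MPa

1798.47


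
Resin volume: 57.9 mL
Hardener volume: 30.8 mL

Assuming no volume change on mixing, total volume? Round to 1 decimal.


V_total = 57.9 + 30.8 = 88.7 mL

88.7


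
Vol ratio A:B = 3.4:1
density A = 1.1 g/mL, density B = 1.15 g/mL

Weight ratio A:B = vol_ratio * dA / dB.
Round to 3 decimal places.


Weight ratio = 3.4 * 1.1 / 1.15
= 3.252

3.252


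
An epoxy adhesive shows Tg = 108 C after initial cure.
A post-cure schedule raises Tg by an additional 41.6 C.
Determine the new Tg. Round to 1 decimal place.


New Tg = 108 + 41.6
= 149.6 C

149.6


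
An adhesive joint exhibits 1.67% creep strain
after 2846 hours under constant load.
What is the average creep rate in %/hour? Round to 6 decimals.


Creep rate = strain / time
= 1.67 / 2846
= 0.000587 %/h

0.000587


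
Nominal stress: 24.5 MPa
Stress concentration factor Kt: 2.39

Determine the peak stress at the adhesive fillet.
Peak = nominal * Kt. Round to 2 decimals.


Peak stress = 24.5 * 2.39
= 58.56 MPa

58.56


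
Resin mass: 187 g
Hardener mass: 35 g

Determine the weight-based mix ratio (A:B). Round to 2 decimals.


Ratio = 187 / 35 = 5.34

5.34


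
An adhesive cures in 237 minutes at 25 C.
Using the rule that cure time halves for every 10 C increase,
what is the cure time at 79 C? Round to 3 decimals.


Factor = 2^((79 - 25) / 10) = 42.2243
Cure time = 237 / 42.2243
= 5.613 minutes

5.613


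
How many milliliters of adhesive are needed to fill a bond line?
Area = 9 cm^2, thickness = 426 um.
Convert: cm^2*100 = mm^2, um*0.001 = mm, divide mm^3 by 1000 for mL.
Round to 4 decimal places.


= (9 * 100) * (426 * 0.001) / 1000
= 0.3834 mL

0.3834


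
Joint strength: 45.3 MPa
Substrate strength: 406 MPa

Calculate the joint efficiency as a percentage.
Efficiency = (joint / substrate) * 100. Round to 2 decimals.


Efficiency = (45.3 / 406) * 100 = 11.16%

11.16


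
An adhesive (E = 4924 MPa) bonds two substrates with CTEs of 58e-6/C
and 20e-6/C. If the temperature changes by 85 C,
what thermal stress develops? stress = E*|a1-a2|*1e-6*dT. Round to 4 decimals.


Stress = 4924 * |58 - 20| * 1e-6 * 85
= 15.9045 MPa

15.9045


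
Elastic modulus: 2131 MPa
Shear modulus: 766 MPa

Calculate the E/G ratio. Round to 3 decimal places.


E / G = 2131 / 766 = 2.782

2.782


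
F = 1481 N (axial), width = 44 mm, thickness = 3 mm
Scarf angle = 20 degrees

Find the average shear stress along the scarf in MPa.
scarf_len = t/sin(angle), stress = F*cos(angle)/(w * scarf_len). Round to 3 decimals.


scarf_len = 3/sin(20 deg) = 8.7714
cos(20 deg) = 0.939693
stress = 1481*0.939693/(44*8.7714) = 3.606 MPa

3.606


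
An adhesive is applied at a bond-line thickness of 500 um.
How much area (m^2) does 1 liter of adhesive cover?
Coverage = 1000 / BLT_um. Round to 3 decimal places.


Coverage = 1000 / 500 = 2.000 m^2

2.000


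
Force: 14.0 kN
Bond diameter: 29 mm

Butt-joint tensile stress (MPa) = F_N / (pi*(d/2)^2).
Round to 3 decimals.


F_N = 14.0 * 1000 = 14000.0 N
A = pi*(14.5)^2 = 660.5199 mm^2
stress = 14000.0 / 660.5199 = 21.195 MPa

21.195


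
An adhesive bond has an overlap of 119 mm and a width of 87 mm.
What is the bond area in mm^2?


Bond area = overlap * width
= 119 * 87
= 10353 mm^2

10353


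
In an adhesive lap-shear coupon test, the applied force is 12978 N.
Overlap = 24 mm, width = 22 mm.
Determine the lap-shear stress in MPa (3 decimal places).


stress = F / (overlap * width)
= 12978 / (24 * 22)
= 24.580 MPa

24.580


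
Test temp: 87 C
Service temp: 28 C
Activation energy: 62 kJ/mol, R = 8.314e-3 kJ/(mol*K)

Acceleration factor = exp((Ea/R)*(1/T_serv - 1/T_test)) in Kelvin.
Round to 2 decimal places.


AF = exp((62/0.008314)*(1/301.15 - 1/360.15))
= 57.78

57.78


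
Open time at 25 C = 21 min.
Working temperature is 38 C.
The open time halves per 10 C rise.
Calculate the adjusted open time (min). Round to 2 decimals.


factor = 2^((38 - 25) / 10) = 2.4623
ot = 21 / 2.4623 = 8.53 min

8.53


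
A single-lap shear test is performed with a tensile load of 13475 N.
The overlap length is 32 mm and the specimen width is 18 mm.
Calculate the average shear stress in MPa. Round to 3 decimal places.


Shear stress = F / (overlap * width)
= 13475 / (32 * 18)
= 13475 / 576
= 23.394 MPa

23.394


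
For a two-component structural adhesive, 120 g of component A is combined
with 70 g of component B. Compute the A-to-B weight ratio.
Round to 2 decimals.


Weight ratio A:B = 120 / 70
= 1.71

1.71


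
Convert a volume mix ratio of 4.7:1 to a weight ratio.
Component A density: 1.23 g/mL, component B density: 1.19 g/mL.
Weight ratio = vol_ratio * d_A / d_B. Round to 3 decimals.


= 4.7 * 1.23 / 1.19 = 4.858

4.858


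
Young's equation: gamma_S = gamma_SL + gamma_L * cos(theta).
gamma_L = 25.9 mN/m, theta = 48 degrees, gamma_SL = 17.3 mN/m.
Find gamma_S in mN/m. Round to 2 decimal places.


cos(48 deg) = 0.669131
gamma_S = 17.3 + 25.9 * 0.669131
= 34.63 mN/m

34.63


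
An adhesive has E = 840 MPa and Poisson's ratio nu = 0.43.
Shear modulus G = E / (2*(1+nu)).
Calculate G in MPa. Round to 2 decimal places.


G = 840 / (2*(1+0.43))
= 840 / 2.86
= 293.71 MPa

293.71


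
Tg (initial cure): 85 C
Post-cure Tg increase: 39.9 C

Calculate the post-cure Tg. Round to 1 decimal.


Post-cure Tg = 85 + 39.9 = 124.9 C

124.9


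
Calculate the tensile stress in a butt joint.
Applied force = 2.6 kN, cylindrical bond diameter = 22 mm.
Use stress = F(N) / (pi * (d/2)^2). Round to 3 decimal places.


A = pi * 11.0^2 = 380.1327 mm^2
sigma = 2600.0 / 380.1327 = 6.840 MPa

6.840


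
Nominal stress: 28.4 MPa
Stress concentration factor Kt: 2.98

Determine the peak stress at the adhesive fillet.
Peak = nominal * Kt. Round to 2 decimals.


Peak stress = 28.4 * 2.98
= 84.63 MPa

84.63


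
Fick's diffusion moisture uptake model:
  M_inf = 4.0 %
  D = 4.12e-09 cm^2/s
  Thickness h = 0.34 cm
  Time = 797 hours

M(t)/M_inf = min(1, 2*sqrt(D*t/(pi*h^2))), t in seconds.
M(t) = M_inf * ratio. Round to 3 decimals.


t_sec = 797 * 3600 = 2869200
ratio = 2*sqrt(4.12e-09*2869200/(pi*0.34^2))
= min(1, 0.360832)
= 0.360832
M(t) = 4.0 * 0.360832 = 1.443 %

1.443


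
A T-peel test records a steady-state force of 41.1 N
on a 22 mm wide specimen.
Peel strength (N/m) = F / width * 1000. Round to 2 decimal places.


Peel strength = 41.1 / 22 * 1000
= 1868.18 N/m

1868.18


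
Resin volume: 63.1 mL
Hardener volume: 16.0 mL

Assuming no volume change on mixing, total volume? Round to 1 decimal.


V_total = 63.1 + 16.0 = 79.1 mL

79.1


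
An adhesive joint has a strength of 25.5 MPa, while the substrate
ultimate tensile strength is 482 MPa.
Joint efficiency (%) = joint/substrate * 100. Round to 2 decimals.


Efficiency = 25.5 / 482 * 100
= 5.29%

5.29


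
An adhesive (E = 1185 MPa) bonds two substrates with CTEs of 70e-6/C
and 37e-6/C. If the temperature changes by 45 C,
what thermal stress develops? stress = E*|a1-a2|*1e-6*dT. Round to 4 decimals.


Stress = 1185 * |70 - 37| * 1e-6 * 45
= 1.7597 MPa

1.7597


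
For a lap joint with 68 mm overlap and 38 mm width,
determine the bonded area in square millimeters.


Area = 68 * 38 = 2584 mm^2

2584


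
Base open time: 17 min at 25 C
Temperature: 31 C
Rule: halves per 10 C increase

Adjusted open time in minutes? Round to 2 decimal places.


Acceleration = 2^((31-25)/10) = 1.5157
Open time = 17 / 1.5157 = 11.22 min

11.22


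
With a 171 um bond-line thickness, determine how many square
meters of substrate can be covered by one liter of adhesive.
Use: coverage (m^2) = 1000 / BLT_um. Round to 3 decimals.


Coverage = 1000 / 171 = 5.848 m^2

5.848


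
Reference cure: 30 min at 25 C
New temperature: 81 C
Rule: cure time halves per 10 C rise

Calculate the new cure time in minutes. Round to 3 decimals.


factor = 2^((81-25)/10) = 48.5029
t_new = 30 / 48.5029 = 0.619 min

0.619


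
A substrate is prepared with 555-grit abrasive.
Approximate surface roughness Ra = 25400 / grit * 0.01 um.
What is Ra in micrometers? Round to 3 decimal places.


Ra = 25400 / 555 * 0.01 = 0.458 um

0.458


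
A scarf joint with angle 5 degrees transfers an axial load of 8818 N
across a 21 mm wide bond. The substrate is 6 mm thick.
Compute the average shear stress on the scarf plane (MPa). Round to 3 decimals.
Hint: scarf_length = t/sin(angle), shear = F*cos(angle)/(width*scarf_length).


scarf_length = 6 / sin(5 deg) = 68.8423 mm
cos(5 deg) = 0.996195
shear stress = 8818 * 0.996195 / (21 * 68.8423)
= 6.076 MPa

6.076


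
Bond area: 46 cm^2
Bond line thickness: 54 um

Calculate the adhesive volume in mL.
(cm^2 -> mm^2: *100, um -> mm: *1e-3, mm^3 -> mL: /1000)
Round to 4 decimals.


V = 46*100 * 54*1e-3 / 1000
= 0.2484 mL

0.2484


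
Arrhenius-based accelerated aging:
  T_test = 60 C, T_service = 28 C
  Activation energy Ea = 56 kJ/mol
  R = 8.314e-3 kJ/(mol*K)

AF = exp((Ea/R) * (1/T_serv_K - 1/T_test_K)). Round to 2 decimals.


T_test_K = 333.15, T_serv_K = 301.15
AF = exp((56/8.314e-3) * (1/301.15 - 1/333.15))
= 8.57

8.57


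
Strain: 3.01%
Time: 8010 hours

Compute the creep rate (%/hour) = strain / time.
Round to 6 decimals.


Creep rate = 3.01 / 8010
= 0.000376 %/h

0.000376


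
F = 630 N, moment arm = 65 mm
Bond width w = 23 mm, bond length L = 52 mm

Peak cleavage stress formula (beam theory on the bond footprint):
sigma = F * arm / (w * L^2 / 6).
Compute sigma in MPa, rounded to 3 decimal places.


sigma = (630 * 65) / (23 * 2704 / 6)
= 40950 * 6 / 62192
= 245700 / 62192
= 3.951 MPa

3.951


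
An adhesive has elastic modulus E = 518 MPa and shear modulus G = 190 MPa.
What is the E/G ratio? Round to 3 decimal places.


E/G = 518 / 190 = 2.726

2.726


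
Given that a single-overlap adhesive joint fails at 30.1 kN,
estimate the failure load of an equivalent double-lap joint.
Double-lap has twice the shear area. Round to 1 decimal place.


Double-lap factor = 2
Expected load = 30.1 * 2 = 60.2 kN

60.2


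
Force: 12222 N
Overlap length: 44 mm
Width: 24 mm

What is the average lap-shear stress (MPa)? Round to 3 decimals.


Average shear stress = F / (overlap * width)
= 12222 / (44 * 24)
= 11.574 MPa

11.574


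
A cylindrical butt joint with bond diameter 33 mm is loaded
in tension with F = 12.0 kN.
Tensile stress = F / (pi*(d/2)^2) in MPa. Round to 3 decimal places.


Area = pi * (33/2)^2 = 855.2986 mm^2
Stress = 12.0*1000 / 855.2986
= 14.030 MPa

14.030


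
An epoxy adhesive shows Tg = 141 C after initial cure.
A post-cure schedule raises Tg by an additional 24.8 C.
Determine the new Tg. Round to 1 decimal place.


New Tg = 141 + 24.8
= 165.8 C

165.8


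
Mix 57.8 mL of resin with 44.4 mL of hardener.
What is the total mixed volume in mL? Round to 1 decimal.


Total = 57.8 + 44.4 = 102.2 mL

102.2


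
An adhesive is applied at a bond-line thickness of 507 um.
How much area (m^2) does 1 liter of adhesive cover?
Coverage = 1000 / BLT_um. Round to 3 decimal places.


Coverage = 1000 / 507 = 1.972 m^2

1.972


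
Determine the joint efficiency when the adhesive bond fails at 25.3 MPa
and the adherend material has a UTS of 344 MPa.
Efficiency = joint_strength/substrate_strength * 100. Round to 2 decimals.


Joint efficiency = 25.3 / 344 * 100
= 7.35%

7.35


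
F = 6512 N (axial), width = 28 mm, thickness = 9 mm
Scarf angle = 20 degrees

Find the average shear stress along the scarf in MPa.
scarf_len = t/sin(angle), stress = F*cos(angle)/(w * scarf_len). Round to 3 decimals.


scarf_len = 9/sin(20 deg) = 26.3142
cos(20 deg) = 0.939693
stress = 6512*0.939693/(28*26.3142) = 8.305 MPa

8.305


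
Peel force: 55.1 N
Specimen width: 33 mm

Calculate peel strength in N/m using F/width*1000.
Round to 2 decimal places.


Peel strength = 55.1 / 33 * 1000 = 1669.70 N/m

1669.70


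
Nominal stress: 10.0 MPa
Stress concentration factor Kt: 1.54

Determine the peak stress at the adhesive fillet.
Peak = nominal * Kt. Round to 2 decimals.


Peak stress = 10.0 * 1.54
= 15.40 MPa

15.40


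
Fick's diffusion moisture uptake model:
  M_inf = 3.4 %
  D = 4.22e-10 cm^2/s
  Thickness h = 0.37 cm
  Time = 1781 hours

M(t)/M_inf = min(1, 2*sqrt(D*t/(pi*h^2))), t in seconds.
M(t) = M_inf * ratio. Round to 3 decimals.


t_sec = 1781 * 3600 = 6411600
ratio = 2*sqrt(4.22e-10*6411600/(pi*0.37^2))
= min(1, 0.158633)
= 0.158633
M(t) = 3.4 * 0.158633 = 0.539 %

0.539


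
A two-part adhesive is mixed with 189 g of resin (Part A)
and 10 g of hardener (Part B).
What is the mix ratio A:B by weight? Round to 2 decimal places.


Mix ratio = mass_A / mass_B
= 189 / 10
= 18.90

18.90


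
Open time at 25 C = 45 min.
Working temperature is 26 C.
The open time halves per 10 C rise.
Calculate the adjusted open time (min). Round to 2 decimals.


factor = 2^((26 - 25) / 10) = 1.0718
ot = 45 / 1.0718 = 41.99 min

41.99


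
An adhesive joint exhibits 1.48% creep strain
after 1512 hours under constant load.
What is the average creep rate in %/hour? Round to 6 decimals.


Creep rate = strain / time
= 1.48 / 1512
= 0.000979 %/h

0.000979


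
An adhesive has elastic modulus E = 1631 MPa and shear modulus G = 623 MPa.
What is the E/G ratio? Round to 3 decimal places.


E/G = 1631 / 623 = 2.618

2.618


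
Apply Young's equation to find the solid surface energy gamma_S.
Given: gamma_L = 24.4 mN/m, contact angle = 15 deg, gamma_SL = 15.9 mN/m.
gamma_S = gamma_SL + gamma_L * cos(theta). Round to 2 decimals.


theta_rad = 15 * pi/180 = 0.261799
gamma_S = 15.9 + 24.4 * cos(0.261799)
= 39.47 mN/m

39.47


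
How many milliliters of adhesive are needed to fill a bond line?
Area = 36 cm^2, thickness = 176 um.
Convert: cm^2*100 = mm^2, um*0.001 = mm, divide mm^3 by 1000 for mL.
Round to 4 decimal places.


= (36 * 100) * (176 * 0.001) / 1000
= 0.6336 mL

0.6336


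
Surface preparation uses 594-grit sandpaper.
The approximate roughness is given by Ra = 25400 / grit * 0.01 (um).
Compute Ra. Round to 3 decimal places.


Ra = 25400 / 594 * 0.01
= 254 / 594
= 0.428 um

0.428


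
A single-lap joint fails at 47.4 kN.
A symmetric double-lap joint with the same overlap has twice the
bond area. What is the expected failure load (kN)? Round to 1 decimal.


Double-lap load = 2 * 47.4 = 94.8 kN

94.8


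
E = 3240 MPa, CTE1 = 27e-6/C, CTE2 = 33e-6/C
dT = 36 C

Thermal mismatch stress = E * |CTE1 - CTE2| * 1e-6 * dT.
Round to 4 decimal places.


= 3240 * 6e-6 * 36
= 0.6998 MPa

0.6998


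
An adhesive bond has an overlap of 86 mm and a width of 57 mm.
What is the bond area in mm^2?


Bond area = overlap * width
= 86 * 57
= 4902 mm^2

4902


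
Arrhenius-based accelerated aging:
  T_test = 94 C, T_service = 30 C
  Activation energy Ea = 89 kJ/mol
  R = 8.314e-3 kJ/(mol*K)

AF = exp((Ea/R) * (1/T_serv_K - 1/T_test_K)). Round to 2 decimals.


T_test_K = 367.15, T_serv_K = 303.15
AF = exp((89/8.314e-3) * (1/303.15 - 1/367.15))
= 471.27

471.27


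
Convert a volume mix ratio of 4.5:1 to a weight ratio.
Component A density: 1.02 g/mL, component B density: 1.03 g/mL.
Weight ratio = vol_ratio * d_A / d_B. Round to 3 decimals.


= 4.5 * 1.02 / 1.03 = 4.456

4.456


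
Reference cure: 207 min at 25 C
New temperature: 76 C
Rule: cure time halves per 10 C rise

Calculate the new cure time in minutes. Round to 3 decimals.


factor = 2^((76-25)/10) = 34.2968
t_new = 207 / 34.2968 = 6.036 min

6.036


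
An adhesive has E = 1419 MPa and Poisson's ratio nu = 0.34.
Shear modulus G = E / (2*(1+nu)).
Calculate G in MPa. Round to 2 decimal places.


G = 1419 / (2*(1+0.34))
= 1419 / 2.68
= 529.48 MPa

529.48


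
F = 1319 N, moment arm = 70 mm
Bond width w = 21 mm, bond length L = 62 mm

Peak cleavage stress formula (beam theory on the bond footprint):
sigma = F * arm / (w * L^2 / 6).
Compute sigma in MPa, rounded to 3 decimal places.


sigma = (1319 * 70) / (21 * 3844 / 6)
= 92330 * 6 / 80724
= 553980 / 80724
= 6.863 MPa

6.863


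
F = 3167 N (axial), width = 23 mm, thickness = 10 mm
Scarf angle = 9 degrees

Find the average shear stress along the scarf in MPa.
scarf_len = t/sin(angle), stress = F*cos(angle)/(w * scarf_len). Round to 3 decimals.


scarf_len = 10/sin(9 deg) = 63.9245
cos(9 deg) = 0.987688
stress = 3167*0.987688/(23*63.9245) = 2.128 MPa

2.128


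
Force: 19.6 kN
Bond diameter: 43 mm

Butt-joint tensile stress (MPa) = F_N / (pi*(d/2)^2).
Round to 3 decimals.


F_N = 19.6 * 1000 = 19600.0 N
A = pi*(21.5)^2 = 1452.2012 mm^2
stress = 19600.0 / 1452.2012 = 13.497 MPa

13.497


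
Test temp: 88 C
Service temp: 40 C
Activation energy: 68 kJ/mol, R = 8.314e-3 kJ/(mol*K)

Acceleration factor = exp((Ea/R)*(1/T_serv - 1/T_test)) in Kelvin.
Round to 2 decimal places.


AF = exp((68/0.008314)*(1/313.15 - 1/361.15))
= 32.18

32.18


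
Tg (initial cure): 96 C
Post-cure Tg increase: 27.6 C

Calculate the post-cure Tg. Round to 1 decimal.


Post-cure Tg = 96 + 27.6 = 123.6 C

123.6


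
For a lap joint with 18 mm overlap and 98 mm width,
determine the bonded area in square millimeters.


Area = 18 * 98 = 1764 mm^2

1764


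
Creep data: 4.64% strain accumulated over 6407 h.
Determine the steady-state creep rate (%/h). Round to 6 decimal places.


Rate = 4.64 / 6407 = 0.000724 %/h

0.000724


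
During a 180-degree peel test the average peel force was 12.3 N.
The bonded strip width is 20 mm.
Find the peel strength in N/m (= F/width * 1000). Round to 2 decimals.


Peel strength = F/width * 1000
= 12.3 / 20 * 1000
= 615.00 N/m

615.00


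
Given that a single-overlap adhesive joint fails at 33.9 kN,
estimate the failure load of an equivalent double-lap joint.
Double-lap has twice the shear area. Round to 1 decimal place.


Double-lap factor = 2
Expected load = 33.9 * 2 = 67.8 kN

67.8


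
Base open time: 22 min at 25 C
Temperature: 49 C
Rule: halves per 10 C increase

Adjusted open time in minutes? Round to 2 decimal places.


Acceleration = 2^((49-25)/10) = 5.2780
Open time = 22 / 5.2780 = 4.17 min

4.17


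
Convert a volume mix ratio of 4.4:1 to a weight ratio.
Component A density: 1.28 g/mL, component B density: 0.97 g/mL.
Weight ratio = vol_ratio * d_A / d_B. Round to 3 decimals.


= 4.4 * 1.28 / 0.97 = 5.806

5.806


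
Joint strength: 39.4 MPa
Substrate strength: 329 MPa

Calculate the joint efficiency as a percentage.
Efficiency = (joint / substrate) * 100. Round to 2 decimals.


Efficiency = (39.4 / 329) * 100 = 11.98%

11.98


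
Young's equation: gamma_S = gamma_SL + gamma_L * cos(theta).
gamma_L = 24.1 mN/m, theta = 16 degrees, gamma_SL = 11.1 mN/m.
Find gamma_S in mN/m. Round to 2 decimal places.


cos(16 deg) = 0.961262
gamma_S = 11.1 + 24.1 * 0.961262
= 34.27 mN/m

34.27


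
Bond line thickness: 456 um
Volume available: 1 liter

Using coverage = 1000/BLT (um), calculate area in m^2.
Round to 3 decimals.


1 L = 1e6 mm^3, thickness = 456 um = 0.456 mm
Area = 1e6 / 0.456 mm^2 = (1e6 / 0.456) / 1e6 m^2 = 1000 / 456 m^2
= 2.193 m^2

2.193


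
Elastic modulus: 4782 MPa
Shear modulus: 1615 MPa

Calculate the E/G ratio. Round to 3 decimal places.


E / G = 4782 / 1615 = 2.961

2.961


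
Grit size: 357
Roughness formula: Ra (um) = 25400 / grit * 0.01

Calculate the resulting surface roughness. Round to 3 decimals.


Ra = 25400 / 357 * 0.01
= 0.711 um

0.711


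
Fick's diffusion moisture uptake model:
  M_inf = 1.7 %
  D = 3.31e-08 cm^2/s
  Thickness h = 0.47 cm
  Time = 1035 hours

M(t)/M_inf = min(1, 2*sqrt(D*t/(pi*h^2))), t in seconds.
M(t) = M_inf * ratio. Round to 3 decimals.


t_sec = 1035 * 3600 = 3726000
ratio = 2*sqrt(3.31e-08*3726000/(pi*0.47^2))
= min(1, 0.843126)
= 0.843126
M(t) = 1.7 * 0.843126 = 1.433 %

1.433


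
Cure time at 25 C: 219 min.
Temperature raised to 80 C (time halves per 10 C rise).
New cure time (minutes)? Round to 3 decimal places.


Acceleration factor = 2^(55/10) = 45.2548
New time = 219 / 45.2548 = 4.839 min

4.839


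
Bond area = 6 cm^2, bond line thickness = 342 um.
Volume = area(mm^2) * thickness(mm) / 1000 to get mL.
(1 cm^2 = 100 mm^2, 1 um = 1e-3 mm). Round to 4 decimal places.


area_mm2 = 6 * 100 = 600
blt_mm = 342 * 1e-3 = 0.342
vol_mm3 = 600 * 0.342 = 205.2
vol_mL = 205.2 / 1000 = 0.2052 mL

0.2052


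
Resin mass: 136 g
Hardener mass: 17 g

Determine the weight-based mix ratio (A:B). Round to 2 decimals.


Ratio = 136 / 17 = 8.00

8.00


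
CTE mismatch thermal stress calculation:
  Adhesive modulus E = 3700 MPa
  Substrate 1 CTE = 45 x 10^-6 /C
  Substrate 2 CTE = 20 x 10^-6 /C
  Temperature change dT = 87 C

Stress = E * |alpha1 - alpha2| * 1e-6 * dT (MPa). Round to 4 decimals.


delta_alpha = |45 - 20| = 25 x 10^-6/C
Stress = 3700 * 25e-6 * 87
= 8.0475 MPa

8.0475


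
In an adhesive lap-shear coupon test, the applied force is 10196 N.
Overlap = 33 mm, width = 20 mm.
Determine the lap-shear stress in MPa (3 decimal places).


stress = F / (overlap * width)
= 10196 / (33 * 20)
= 15.448 MPa

15.448


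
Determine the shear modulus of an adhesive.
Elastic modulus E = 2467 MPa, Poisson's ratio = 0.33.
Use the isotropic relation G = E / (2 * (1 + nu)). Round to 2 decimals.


G = 2467 / (2*(1+0.33)) = 2467 / 2.66
= 927.44 MPa

927.44


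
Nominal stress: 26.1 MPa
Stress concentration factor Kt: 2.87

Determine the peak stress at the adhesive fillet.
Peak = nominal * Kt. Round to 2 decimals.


Peak stress = 26.1 * 2.87
= 74.91 MPa

74.91


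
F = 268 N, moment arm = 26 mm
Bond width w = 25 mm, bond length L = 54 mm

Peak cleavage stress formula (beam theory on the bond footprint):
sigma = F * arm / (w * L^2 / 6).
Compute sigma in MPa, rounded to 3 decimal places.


sigma = (268 * 26) / (25 * 2916 / 6)
= 6968 * 6 / 72900
= 41808 / 72900
= 0.573 MPa

0.573
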